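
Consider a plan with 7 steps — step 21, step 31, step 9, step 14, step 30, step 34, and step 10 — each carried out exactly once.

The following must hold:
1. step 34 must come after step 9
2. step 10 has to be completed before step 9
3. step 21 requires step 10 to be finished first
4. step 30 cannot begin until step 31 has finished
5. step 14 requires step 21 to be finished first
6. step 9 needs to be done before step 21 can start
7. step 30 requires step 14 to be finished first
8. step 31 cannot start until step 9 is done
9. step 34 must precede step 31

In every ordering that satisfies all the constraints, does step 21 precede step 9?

No

The constraints actually force step 9 before step 21 (via step 9 → step 21), not the other way around.
So step 21 does not have to come before step 9 — it cannot.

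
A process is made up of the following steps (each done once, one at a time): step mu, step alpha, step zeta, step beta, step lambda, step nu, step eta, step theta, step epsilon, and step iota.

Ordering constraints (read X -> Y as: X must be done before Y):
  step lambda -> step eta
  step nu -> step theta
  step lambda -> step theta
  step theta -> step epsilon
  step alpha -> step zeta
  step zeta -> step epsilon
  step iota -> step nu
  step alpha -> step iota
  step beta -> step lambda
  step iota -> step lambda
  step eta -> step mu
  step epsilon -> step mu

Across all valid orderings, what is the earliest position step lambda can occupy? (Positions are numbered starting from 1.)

Working backwards through the constraints from step lambda, its full set of required predecessors is step alpha, step beta, step iota — 3 of them.
With 3 mandatory predecessors, the earliest step lambda can sit is position 3+1 = 4, and placing just those 3 first achieves it.

4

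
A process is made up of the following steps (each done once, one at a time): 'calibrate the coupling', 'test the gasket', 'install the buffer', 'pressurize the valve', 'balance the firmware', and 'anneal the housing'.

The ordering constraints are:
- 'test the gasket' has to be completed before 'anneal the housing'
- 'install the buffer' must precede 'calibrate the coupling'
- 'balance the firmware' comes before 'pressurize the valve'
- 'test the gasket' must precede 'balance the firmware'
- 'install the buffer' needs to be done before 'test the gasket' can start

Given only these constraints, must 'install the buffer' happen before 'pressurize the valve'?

Yes

Chaining the stated constraints: 'install the buffer' → 'test the gasket' → 'balance the firmware' → 'pressurize the valve'.
That forces 'install the buffer' before 'pressurize the valve' in every valid schedule.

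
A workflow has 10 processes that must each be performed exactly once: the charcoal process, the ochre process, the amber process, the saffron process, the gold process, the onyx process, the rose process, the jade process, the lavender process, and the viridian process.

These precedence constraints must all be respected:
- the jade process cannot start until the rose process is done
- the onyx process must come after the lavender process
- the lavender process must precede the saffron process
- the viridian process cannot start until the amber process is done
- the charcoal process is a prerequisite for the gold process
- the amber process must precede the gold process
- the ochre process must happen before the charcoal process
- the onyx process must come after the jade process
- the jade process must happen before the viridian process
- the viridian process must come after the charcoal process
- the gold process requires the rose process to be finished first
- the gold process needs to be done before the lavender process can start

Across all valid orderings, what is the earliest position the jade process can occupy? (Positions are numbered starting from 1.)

2

Working backwards through the constraints from the jade process, its only required predecessor is the rose process.
So at minimum 1 process comes before the jade process, putting the jade process no earlier than position 2. That position is achievable by scheduling exactly that predecessor first.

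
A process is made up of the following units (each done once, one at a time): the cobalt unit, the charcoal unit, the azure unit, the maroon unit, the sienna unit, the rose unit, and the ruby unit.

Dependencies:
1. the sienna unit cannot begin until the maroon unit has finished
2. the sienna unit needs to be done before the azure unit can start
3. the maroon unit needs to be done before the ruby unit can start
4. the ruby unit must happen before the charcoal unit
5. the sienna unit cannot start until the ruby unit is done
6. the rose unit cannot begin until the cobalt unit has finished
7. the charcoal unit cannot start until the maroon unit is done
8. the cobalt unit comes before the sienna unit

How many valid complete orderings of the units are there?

The units with no prerequisites are the cobalt unit, the maroon unit; any of them can be placed first.
Systematically extending each partial ordering one unit at a time and counting, there are 48 complete orderings.

48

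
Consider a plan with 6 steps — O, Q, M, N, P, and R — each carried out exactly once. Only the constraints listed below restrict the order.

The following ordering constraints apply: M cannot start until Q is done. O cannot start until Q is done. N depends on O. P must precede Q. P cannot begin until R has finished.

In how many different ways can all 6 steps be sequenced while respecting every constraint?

R is the only step with nothing required before it, so every ordering starts there.
Systematically extending each partial ordering one step at a time and counting, there are 3 complete orderings.

3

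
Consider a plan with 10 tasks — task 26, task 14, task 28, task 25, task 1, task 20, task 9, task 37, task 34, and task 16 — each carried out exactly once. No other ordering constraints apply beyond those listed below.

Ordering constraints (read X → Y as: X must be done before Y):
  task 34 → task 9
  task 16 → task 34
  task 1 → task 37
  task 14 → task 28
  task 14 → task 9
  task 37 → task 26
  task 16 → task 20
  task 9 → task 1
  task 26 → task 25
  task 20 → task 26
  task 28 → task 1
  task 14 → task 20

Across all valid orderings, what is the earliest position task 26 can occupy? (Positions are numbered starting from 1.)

9

Working backwards through the constraints from task 26, its full set of required predecessors is task 14, task 28, task 1, task 20, task 9, task 37, task 34, task 16 — 8 of them.
With 8 mandatory predecessors, the earliest task 26 can sit is position 8+1 = 9, and placing just those 8 first achieves it.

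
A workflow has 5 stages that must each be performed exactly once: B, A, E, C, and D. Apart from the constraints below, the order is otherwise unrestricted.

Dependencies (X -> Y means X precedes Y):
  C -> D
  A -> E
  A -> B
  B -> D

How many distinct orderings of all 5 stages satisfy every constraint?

11

The stages with no prerequisites are A, C; any of them can be placed first.
Enumerating by repeatedly choosing an available stage (one whose prerequisites are all placed) gives 11 distinct complete orderings.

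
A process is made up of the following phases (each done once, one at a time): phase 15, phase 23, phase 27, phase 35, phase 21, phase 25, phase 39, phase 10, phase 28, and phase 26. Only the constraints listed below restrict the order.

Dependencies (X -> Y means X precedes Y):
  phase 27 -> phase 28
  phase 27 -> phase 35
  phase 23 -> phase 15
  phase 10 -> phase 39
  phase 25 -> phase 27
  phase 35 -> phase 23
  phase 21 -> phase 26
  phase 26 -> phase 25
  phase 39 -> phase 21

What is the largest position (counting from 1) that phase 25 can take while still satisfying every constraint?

5

Every phase that must follow phase 25 has to come after it. Tracing all chains starting from phase 25, those phases are: phase 15, phase 23, phase 27, phase 35, phase 28 — 5 in total.
With 5 mandatory successors out of 10 phases total, the latest slot for phase 25 is 10−5 = 5, and it's reachable by doing all non-successors before phase 25.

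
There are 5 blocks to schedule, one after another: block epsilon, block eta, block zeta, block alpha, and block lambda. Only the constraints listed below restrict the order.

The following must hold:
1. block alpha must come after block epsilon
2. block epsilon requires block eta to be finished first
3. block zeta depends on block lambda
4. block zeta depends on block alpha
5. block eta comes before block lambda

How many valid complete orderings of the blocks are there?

3

Block eta is the only block with nothing required before it, so every ordering starts there.
Systematically extending each partial ordering one block at a time and counting, there are 3 complete orderings.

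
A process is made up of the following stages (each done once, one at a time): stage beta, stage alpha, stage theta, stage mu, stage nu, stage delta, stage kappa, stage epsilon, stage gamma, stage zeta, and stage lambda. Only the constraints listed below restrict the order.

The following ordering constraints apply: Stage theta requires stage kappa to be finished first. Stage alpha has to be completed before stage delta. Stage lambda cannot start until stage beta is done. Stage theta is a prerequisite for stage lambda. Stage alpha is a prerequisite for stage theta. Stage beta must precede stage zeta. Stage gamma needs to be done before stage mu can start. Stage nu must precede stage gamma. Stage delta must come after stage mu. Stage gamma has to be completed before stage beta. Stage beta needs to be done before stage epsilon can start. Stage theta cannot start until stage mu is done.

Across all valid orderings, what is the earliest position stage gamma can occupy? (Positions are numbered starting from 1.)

2

The only stage forced before stage gamma (directly or transitively) is stage nu.
So at minimum 1 stage comes before stage gamma, putting stage gamma no earlier than position 2. That position is achievable by scheduling exactly that predecessor first.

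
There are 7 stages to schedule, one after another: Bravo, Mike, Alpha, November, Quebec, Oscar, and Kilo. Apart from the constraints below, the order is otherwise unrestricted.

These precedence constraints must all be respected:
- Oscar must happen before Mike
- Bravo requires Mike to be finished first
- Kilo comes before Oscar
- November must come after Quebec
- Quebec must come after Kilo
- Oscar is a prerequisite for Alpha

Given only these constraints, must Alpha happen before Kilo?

The constraints actually force Kilo before Alpha (via Kilo → Oscar → Alpha), not the other way around.
So Alpha never precedes Kilo.

No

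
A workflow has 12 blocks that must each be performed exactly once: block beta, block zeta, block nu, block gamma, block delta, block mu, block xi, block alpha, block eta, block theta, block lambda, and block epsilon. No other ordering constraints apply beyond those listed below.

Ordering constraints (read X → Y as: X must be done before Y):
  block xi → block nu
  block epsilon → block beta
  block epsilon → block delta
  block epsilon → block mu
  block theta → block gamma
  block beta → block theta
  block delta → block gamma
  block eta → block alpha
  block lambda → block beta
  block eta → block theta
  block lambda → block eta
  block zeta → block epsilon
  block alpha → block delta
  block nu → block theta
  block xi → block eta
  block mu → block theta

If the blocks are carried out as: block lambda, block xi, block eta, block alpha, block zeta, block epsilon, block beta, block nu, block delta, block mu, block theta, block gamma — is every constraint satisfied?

Going through the constraints one by one, each required predecessor appears earlier in the sequence than its dependent — e.g. block eta (position 3) is before block theta (position 11), as required.

Yes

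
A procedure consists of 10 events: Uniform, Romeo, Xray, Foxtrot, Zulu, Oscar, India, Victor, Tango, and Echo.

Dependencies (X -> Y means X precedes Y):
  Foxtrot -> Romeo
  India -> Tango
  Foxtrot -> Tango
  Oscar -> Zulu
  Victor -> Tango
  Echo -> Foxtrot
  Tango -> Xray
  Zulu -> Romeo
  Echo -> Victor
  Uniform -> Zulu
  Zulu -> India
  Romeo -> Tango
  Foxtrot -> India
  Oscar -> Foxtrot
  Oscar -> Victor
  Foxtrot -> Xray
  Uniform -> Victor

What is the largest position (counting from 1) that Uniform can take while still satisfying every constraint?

4

The events that are forced after Uniform, directly or by a chain of constraints, are Romeo, Xray, Zulu, India, Victor, Tango. That's 6 events.
So at least 6 events follow Uniform, putting Uniform no later than position 4. That position is achievable by scheduling everything else first.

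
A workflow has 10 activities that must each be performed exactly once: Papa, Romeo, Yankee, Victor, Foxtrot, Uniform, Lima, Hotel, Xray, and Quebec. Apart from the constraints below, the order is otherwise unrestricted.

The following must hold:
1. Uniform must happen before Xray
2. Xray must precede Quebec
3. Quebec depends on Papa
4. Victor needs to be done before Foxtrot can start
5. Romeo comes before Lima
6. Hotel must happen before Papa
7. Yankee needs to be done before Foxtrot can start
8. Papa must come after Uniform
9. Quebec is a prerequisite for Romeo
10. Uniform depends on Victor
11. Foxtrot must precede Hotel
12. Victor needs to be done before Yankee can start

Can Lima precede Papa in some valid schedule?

The constraints give a chain Papa → Quebec → Romeo → Lima, which forces Papa before Lima.
Hence Lima can never be scheduled before Papa.

No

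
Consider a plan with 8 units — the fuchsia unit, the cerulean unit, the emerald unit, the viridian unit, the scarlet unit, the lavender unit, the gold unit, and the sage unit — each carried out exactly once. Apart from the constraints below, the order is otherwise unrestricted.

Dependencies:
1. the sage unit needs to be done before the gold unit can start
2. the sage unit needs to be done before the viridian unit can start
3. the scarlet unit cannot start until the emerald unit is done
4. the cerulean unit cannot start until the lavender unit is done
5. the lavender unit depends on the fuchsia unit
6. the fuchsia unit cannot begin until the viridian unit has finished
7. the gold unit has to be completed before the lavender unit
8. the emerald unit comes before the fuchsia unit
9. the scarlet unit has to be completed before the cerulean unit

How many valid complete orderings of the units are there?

51

The units with no prerequisites are the emerald unit, the sage unit; any of them can be placed first.
Enumerating by repeatedly choosing an available unit (one whose prerequisites are all placed) gives 51 distinct complete orderings.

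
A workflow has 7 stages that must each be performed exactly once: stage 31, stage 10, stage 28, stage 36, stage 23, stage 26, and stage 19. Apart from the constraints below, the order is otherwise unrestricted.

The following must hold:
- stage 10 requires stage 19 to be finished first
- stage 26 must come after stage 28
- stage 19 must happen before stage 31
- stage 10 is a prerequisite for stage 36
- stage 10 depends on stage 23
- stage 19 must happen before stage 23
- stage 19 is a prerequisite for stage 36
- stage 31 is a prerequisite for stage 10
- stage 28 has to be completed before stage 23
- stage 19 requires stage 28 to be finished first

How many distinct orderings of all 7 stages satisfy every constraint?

12

Stage 28 is the only stage with nothing required before it, so every ordering starts there.
Counting all ways to extend the partial order to a total order gives 12.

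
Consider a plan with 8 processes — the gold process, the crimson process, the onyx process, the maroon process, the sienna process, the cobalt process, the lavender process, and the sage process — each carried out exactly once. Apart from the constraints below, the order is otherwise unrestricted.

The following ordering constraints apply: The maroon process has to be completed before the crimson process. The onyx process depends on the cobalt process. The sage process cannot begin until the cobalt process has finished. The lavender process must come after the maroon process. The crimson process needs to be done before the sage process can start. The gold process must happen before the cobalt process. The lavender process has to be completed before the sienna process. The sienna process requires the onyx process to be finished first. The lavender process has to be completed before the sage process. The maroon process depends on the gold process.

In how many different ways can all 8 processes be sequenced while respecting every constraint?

54

Only the gold process has no prerequisites, so it must go first.
Enumerating by repeatedly choosing an available process (one whose prerequisites are all placed) gives 54 distinct complete orderings.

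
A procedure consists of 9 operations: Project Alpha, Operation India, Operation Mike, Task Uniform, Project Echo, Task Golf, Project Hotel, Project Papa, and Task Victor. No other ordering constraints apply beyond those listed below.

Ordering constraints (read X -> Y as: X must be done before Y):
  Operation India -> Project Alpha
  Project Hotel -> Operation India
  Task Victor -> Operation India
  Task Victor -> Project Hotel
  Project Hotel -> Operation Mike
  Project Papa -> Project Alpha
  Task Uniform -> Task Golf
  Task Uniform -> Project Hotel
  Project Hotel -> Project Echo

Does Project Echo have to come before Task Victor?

There is a chain Task Victor → Project Hotel → Project Echo, which puts Task Victor before Project Echo.
So Project Echo does not have to come before Task Victor — it cannot.

No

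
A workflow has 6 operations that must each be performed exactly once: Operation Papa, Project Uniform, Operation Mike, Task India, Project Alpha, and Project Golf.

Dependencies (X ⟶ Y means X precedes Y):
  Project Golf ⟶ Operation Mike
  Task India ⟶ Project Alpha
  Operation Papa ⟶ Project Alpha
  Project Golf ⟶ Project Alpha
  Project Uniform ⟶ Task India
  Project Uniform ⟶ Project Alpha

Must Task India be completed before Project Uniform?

No

There is a chain Project Uniform → Task India, which puts Project Uniform before Task India.
So Task India does not have to come before Project Uniform — it cannot.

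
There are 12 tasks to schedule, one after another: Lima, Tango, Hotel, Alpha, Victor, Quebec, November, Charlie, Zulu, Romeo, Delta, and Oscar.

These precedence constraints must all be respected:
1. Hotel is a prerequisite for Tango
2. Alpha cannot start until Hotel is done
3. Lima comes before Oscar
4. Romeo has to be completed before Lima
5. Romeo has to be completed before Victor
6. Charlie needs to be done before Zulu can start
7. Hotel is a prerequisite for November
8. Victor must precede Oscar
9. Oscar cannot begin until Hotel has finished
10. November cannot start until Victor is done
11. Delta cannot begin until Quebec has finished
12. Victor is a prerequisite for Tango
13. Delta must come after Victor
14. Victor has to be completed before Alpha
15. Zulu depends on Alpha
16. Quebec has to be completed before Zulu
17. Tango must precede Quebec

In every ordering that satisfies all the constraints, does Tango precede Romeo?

No

In fact the dependencies run the other way: Romeo → Victor → Tango.
So Tango never precedes Romeo.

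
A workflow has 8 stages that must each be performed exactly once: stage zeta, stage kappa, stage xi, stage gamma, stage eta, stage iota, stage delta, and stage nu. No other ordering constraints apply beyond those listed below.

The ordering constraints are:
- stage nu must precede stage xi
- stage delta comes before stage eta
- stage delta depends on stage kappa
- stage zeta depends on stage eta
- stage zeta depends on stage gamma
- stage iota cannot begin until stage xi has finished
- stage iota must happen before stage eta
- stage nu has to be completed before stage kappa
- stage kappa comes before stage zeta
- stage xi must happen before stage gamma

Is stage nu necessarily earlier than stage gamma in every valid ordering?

There is a constraint chain stage nu → stage xi → stage gamma.
That forces stage nu before stage gamma in every valid schedule.

Yes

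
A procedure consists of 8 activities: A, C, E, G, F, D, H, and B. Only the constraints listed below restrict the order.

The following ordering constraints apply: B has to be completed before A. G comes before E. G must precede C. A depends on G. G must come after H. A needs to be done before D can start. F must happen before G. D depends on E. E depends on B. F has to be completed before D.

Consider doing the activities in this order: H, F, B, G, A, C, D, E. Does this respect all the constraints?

No

Here E comes after D.
But one of the constraints requires E before D, so this ordering violates it.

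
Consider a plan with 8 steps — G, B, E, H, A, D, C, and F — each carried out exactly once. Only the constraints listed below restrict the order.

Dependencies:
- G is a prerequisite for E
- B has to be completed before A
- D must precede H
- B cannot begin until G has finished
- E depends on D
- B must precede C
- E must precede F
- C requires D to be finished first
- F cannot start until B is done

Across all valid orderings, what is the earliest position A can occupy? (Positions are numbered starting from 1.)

Working backwards through the constraints from A, its full set of required predecessors is G, B — 2 of them.
With 2 mandatory predecessors, the earliest A can sit is position 2+1 = 3, and placing just those 2 first achieves it.

3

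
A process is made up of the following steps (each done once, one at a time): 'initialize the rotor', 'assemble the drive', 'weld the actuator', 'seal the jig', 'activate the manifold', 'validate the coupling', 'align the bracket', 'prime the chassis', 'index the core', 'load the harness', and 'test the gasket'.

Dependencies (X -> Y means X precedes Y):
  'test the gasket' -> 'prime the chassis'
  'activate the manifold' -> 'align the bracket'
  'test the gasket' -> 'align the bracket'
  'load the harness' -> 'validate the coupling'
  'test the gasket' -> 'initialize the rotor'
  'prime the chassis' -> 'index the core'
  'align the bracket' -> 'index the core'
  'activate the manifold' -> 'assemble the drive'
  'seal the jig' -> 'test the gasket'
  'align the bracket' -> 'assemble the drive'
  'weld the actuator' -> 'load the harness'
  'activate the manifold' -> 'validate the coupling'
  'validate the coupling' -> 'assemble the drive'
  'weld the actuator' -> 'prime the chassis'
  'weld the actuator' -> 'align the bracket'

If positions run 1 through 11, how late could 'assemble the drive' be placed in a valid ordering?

'assemble the drive' has no required successors, so nothing stops it from going last (position 11).

11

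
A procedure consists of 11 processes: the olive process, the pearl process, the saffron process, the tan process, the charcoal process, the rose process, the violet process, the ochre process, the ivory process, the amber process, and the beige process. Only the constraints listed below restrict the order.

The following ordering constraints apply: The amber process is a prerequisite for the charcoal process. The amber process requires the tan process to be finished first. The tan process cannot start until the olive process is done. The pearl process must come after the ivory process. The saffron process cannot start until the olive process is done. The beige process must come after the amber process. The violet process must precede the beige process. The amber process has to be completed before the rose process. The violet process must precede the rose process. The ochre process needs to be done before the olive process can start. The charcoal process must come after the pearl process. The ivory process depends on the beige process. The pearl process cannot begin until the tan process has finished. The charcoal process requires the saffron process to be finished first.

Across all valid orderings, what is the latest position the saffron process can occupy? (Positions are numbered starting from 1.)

The only process forced after the saffron process (directly or by a chain) is the charcoal process.
With 1 mandatory successor out of 11 processes total, the latest slot for the saffron process is 11−1 = 10, and it's reachable by doing all non-successors before the saffron process.

10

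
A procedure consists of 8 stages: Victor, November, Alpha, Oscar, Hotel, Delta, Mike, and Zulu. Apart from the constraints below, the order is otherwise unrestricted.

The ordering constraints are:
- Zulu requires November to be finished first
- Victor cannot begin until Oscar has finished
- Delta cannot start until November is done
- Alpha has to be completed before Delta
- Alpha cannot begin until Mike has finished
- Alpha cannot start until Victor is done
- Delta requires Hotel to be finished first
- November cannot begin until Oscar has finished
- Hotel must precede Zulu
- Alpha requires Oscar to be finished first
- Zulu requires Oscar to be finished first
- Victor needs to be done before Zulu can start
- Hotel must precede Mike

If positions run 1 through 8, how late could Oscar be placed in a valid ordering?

3

Every stage that must follow Oscar has to come after it. Tracing all chains starting from Oscar, those stages are: Victor, November, Alpha, Delta, Zulu — 5 in total.
So at least 5 stages follow Oscar, putting Oscar no later than position 3. That position is achievable by scheduling everything else first.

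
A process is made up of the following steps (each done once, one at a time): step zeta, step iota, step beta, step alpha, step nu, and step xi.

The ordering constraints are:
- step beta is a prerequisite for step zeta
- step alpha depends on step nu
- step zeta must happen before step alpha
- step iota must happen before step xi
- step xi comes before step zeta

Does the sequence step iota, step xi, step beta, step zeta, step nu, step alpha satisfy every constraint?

Every stated constraint is respected: step zeta sits at position 4, ahead of step alpha at position 6, and each of the other listed pairs likewise has the predecessor earlier in the sequence.

Yes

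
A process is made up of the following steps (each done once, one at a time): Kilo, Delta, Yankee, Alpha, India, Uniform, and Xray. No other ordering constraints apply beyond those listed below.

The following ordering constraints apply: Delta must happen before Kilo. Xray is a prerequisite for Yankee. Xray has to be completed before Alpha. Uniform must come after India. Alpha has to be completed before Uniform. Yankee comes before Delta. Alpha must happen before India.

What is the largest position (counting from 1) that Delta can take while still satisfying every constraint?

Following the constraints forward from Delta, its only required successor is Kilo.
So at least 1 step follows Delta, putting Delta no later than position 6. That position is achievable by scheduling everything else first.

6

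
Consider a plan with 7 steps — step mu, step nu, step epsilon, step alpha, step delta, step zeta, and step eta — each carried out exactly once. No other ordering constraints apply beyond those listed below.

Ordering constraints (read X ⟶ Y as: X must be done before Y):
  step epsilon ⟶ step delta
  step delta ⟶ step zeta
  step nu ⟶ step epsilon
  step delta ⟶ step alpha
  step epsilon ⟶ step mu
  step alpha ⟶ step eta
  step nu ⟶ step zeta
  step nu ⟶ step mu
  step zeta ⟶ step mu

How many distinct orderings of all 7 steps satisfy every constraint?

Only step nu has no prerequisites, so it must go first.
Counting all ways to extend the partial order to a total order gives 6.

6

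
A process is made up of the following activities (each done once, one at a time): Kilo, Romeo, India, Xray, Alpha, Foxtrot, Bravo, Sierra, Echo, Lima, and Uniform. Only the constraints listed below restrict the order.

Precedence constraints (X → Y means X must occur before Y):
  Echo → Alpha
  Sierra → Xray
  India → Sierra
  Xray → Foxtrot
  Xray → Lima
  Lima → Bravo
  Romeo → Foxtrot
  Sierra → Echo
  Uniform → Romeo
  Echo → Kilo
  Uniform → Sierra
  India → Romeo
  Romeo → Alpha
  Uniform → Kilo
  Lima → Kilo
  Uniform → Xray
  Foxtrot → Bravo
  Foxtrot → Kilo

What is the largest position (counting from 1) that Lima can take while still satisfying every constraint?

9

Following every chain forward from Lima, the activities that must come later are Kilo, Bravo — 2 of them.
With 2 mandatory successors out of 11 activities total, the latest slot for Lima is 11−2 = 9, and it's reachable by doing all non-successors before Lima.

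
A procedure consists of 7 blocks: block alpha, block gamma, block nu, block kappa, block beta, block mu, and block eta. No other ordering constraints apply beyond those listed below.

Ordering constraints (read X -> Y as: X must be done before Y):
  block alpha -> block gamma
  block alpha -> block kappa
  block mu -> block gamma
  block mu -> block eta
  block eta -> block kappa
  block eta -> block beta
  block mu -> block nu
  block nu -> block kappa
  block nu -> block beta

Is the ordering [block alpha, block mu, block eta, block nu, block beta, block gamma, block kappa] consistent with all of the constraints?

Checking each listed constraint against this order: for instance, block alpha is in position 1 and block kappa in position 7, so that constraint holds — and the remaining constraints check out the same way.

Yes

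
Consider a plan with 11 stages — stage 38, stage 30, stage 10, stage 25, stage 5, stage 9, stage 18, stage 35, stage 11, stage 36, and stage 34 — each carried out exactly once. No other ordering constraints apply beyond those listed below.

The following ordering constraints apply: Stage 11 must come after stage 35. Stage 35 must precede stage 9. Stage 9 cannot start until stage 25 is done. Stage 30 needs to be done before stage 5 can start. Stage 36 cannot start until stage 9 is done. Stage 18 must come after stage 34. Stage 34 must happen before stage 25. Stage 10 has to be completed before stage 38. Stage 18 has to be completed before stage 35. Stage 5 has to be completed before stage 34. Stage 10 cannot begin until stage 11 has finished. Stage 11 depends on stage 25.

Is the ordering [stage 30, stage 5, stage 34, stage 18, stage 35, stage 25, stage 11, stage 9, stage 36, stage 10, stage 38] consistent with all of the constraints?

Yes

Going through the constraints one by one, each required predecessor appears earlier in the sequence than its dependent — e.g. stage 35 (position 5) is before stage 9 (position 8), as required.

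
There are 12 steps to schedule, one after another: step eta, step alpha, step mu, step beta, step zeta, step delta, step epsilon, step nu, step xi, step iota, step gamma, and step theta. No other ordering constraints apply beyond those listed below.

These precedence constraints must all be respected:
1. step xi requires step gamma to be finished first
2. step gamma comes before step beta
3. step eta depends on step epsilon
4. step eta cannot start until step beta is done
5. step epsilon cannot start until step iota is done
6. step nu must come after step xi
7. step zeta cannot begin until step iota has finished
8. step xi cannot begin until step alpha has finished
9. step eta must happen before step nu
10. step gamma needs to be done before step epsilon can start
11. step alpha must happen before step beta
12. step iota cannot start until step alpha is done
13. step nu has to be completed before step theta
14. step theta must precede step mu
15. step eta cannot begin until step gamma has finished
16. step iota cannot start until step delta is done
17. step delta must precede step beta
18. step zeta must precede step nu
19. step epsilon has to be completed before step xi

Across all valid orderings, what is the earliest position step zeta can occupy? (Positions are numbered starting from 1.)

4

The steps that are forced before step zeta, directly or transitively, are step alpha, step delta, step iota. That's 3 steps.
With 3 mandatory predecessors, the earliest step zeta can sit is position 3+1 = 4, and placing just those 3 first achieves it.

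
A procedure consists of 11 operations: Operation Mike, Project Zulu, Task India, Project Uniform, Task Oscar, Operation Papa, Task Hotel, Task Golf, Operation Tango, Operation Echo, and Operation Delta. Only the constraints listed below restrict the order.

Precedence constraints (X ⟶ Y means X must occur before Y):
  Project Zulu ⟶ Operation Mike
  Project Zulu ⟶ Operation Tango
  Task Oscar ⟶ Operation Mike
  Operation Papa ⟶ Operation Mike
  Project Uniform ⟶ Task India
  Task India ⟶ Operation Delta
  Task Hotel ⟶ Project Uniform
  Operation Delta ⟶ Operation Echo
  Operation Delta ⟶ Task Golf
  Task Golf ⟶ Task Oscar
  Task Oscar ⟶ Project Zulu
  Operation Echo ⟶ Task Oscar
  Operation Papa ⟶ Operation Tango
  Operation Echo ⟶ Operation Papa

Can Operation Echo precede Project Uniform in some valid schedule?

There is a dependency chain Project Uniform → Task India → Operation Delta → Operation Echo, so Operation Echo always comes after Project Uniform.
So no valid ordering can have Operation Echo before Project Uniform.

No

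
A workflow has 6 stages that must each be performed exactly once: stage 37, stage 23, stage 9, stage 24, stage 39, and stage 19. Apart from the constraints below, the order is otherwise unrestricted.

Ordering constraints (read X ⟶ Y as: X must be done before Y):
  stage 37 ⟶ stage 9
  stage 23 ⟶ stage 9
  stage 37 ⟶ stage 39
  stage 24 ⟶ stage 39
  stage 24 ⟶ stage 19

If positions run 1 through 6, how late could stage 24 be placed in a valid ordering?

4

Following every chain forward from stage 24, the stages that must come later are stage 39, stage 19 — 2 of them.
So at least 2 stages follow stage 24, putting stage 24 no later than position 4. That position is achievable by scheduling everything else first.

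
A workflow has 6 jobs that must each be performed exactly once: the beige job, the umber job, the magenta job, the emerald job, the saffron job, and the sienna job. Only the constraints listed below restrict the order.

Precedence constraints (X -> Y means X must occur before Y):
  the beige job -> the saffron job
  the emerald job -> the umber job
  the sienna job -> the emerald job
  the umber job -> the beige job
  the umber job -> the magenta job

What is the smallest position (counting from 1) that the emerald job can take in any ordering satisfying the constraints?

2

The only job forced before the emerald job (directly or transitively) is the sienna job.
With 1 mandatory predecessor, the earliest the emerald job can sit is position 1+1 = 2, and placing just that one first achieves it.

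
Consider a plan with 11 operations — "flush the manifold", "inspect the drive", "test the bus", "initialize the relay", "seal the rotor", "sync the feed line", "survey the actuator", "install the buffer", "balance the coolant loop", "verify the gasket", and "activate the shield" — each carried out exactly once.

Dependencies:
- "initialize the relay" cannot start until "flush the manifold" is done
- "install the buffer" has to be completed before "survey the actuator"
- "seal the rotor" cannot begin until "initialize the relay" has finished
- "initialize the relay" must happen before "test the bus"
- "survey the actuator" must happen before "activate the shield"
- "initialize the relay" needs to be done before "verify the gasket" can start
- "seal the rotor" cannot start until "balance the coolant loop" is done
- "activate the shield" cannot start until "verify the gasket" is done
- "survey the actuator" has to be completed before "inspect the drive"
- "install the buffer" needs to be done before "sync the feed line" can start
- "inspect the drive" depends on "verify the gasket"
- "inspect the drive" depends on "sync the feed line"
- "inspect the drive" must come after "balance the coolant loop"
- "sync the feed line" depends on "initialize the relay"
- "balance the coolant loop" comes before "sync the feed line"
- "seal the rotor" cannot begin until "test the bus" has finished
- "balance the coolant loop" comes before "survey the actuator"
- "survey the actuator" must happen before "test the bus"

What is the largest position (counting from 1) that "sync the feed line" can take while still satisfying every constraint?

The only operation forced after "sync the feed line" (directly or by a chain) is "inspect the drive".
So at least 1 operation follows "sync the feed line", putting "sync the feed line" no later than position 10. That position is achievable by scheduling everything else first.

10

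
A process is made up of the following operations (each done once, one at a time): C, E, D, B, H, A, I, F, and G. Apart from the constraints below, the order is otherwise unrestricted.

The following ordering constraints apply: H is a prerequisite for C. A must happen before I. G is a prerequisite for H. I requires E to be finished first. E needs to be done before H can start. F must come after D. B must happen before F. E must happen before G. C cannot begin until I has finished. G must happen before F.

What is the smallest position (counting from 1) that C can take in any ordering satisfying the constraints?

6

The operations that are forced before C, directly or transitively, are E, H, A, I, G. That's 5 operations.
With 5 mandatory predecessors, the earliest C can sit is position 5+1 = 6, and placing just those 5 first achieves it.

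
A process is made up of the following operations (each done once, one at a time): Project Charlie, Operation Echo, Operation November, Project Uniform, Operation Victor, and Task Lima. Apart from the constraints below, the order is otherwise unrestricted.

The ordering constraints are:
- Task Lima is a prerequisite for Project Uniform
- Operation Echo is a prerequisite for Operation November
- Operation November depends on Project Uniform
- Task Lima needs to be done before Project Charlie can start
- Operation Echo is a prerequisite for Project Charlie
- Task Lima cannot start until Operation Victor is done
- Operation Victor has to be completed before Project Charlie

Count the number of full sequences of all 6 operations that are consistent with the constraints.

11

2 operations have no prerequisites (Operation Echo, Operation Victor), so any of them could come first.
Systematically extending each partial ordering one operation at a time and counting, there are 11 complete orderings.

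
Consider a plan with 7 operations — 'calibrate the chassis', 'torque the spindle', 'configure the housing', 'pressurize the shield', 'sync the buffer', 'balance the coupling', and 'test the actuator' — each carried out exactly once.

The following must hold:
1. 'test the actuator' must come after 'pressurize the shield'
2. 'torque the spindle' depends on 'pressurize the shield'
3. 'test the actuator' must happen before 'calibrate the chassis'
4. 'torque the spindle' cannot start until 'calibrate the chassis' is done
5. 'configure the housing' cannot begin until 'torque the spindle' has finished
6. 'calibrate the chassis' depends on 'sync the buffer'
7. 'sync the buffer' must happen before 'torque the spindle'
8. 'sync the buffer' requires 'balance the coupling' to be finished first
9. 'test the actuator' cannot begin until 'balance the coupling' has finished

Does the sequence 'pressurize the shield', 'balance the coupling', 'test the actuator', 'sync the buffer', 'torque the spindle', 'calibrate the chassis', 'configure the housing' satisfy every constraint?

The sequence places 'torque the spindle' ahead of 'calibrate the chassis'.
Since 'calibrate the chassis' is required before 'torque the spindle', the ordering is invalid.

No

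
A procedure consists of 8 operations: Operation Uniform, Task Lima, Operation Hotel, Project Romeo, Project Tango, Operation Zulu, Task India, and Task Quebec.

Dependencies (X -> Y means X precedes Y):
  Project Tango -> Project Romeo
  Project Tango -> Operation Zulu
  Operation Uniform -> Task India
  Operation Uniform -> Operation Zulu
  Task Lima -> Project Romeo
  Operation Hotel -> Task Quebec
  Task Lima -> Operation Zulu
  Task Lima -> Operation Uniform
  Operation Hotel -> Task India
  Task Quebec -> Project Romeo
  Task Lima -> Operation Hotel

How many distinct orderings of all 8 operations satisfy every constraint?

The operations with no prerequisites are Task Lima, Project Tango; any of them can be placed first.
Counting all ways to extend the partial order to a total order gives 171.

171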